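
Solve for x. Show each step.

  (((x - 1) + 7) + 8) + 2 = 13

Step 1. [(((x - 1) + 7) + 8) + 2 = 13] subtract 2: x sits inside (… + 2). So sub: ((x - 1) + 7) + 8 = 11.
Step 2. [((x - 1) + 7) + 8 = 11] subtract 8: x sits inside (… + 8), so sub: (x - 1) + 7 = 3.
Step 3. [(x - 1) + 7 = 3] the outer +7 inverts by subtracting 7. So sub: x - 1 = -4.
Step 4. [x - 1 = -4] add 1: x sits inside (… - 1). So sub: x = -3.

Answer: x ∈ {-3}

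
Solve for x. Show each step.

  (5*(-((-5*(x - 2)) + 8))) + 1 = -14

Step 1. [(5*(-((-5*(x - 2)) + 8))) + 1 = -14] 1 comes off first (subtract 1) ⇒ sub: 5*(-((-5*(x - 2)) + 8)) = -15.
Step 2. [5*(-((-5*(x - 2)) + 8)) = -15] divide by the outer 5, so div: -((-5*(x - 2)) + 8) = -3.
Step 3. [-((-5*(x - 2)) + 8) = -3] leading − — multiply by −1, so neg: (-5*(x - 2)) + 8 = 3.
Step 4. [(-5*(x - 2)) + 8 = 3] +8 is outermost — subtract 8 both sides ⇒ sub: -5*(x - 2) = -5.
Step 5. [-5*(x - 2) = -5] divide by the outer -5, so div: x - 2 = 1.
Step 6. [x - 2 = 1] the outer -2 inverts by adding 2 ⇒ sub: x = 3.

Answer: x ∈ {3}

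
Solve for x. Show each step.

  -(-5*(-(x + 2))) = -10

Step 1. [-(-5*(-(x + 2))) = -10] flip signs both sides. So neg: -5*(-(x + 2)) = 10.
Step 2. [-5*(-(x + 2)) = 10] LHS = -5·(…); ÷-5 both sides, so div: -(x + 2) = -2.
Step 3. [-(x + 2) = -2] LHS negated; negate both sides ⇒ neg: x + 2 = 2.
Step 4. [x + 2 = 2] +2 is outermost — subtract 2 both sides. So sub: x = 0.

Answer: x ∈ {0}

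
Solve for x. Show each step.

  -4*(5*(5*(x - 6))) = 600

Step 1. [-4*(5*(5*(x - 6))) = 600] LHS = -4·(…); ÷-4 both sides, so div: 5*(5*(x - 6)) = -150.
Step 2. [5*(5*(x - 6)) = -150] LHS = 5·(…); ÷5 both sides. So div: 5*(x - 6) = -30.
Step 3. [5*(x - 6) = -30] leading coefficient 5: divide by 5, so div: x - 6 = -6.
Step 4. [x - 6 = -6] peel the -6: add 6 from each side, so sub: x = 0.

Answer: x ∈ {0}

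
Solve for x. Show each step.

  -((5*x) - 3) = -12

Step 1. [-((5*x) - 3) = -12] LHS negated; negate both sides. So neg: (5*x) - 3 = 12.
Step 2. [(5*x) - 3 = 12] add 3: x sits inside (… - 3) ⇒ sub: 5*x = 15.
Step 3. [5*x = 15] 5 out front; divide by 5 ⇒ div: x = 3.

Answer: x ∈ {3}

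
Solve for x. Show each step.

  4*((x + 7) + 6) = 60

Step 1. [4*((x + 7) + 6) = 60] divide by the outer 4, so div: (x + 7) + 6 = 15.
Step 2. [(x + 7) + 6 = 15] subtract 6: x sits inside (… + 6). So sub: x + 7 = 9.
Step 3. [x + 7 = 9] +7 is outermost — subtract 7 both sides. So sub: x = 2.

Answer: x ∈ {2}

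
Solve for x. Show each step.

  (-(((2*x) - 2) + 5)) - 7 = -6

Step 1. [(-(((2*x) - 2) + 5)) - 7 = -6] the outer -7 inverts by adding 7 ⇒ sub: -(((2*x) - 2) + 5) = 1.
Step 2. [-(((2*x) - 2) + 5) = 1] leading − — multiply by −1, so neg: ((2*x) - 2) + 5 = -1.
Step 3. [((2*x) - 2) + 5 = -1] 5 comes off first (subtract 5) ⇒ sub: (2*x) - 2 = -6.
Step 4. [(2*x) - 2 = -6] add 2: x sits inside (… - 2), so sub: 2*x = -4.
Step 5. [2*x = -4] 2 out front; divide by 2. So div: x = -2.

Answer: x ∈ {-2}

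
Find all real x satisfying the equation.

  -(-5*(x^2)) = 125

Step 1. [-(-5*(x^2)) = 125] flip signs both sides. So neg: -5*(x^2) = -125.
Step 2. [-5*(x^2) = -125] -5 out front; divide by -5, so div: x^2 = 25.
Step 3. [x^2 = 25] √ both sides: 25 ≥ 0 gives two branches ⇒ sqrt: x = 5 or -5.

Answer: x ∈ {-5, 5}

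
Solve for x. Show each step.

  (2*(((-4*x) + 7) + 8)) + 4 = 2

Step 1. [(2*(((-4*x) + 7) + 8)) + 4 = 2] the outer +4 inverts by subtracting 4 ⇒ sub: 2*(((-4*x) + 7) + 8) = -2.
Step 2. [2*(((-4*x) + 7) + 8) = -2] LHS = 2·(…); ÷2 both sides, so div: ((-4*x) + 7) + 8 = -1.
Step 3. [((-4*x) + 7) + 8 = -1] subtract 8: x sits inside (… + 8). So sub: (-4*x) + 7 = -9.
Step 4. [(-4*x) + 7 = -9] peel the +7: subtract 7 from each side, so sub: -4*x = -16.
Step 5. [-4*x = -16] -4·(inner) — divide through by -4. So div: x = 4.

Answer: x ∈ {4}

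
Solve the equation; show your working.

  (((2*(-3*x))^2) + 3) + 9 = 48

Step 1. [(((2*(-3*x))^2) + 3) + 9 = 48] subtract 9: x sits inside (… + 9), so sub: ((2*(-3*x))^2) + 3 = 39.
Step 2. [((2*(-3*x))^2) + 3 = 39] peel the +3: subtract 3 from each side. So sub: (2*(-3*x))^2 = 36.
Step 3. [(2*(-3*x))^2 = 36] LHS squared, RHS 36 ≥ 0: apply √ (±). So sqrt: 2*(-3*x) = 6 or -6.
Step 4. [2*(-3*x) = 6 or -6] 2·(inner) — divide through by 2. So div: -3*x = 3 or -3.
Step 5. [-3*x = 3 or -3] -3·(inner) — divide through by -3, so div: x = -1 or 1.

Answer: x ∈ {-1, 1}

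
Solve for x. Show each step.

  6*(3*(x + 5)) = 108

Step 1. [6*(3*(x + 5)) = 108] 6 out front; divide by 6, so div: 3*(x + 5) = 18.
Step 2. [3*(x + 5) = 18] 3·(inner) — divide through by 3. So div: x + 5 = 6.
Step 3. [x + 5 = 6] the outer +5 inverts by subtracting 5. So sub: x = 1.

Answer: x ∈ {1}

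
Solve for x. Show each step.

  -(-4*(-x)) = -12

Step 1. [-(-4*(-x)) = -12] leading − — multiply by −1. So neg: -4*(-x) = 12.
Step 2. [-4*(-x) = 12] divide by the outer -4 ⇒ div: -x = -3.
Step 3. [-x = -3] leading − — multiply by −1 ⇒ neg: x = 3.

Answer: x ∈ {3}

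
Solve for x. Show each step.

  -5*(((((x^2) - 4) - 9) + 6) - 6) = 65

Step 1. [-5*(((((x^2) - 4) - 9) + 6) - 6) = 65] leading coefficient -5: divide by -5. So div: ((((x^2) - 4) - 9) + 6) - 6 = -13.
Step 2. [((((x^2) - 4) - 9) + 6) - 6 = -13] the outer -6 inverts by adding 6, so sub: (((x^2) - 4) - 9) + 6 = -7.
Step 3. [(((x^2) - 4) - 9) + 6 = -7] the outer +6 inverts by subtracting 6 ⇒ sub: ((x^2) - 4) - 9 = -13.
Step 4. [((x^2) - 4) - 9 = -13] peel the -9: add 9 from each side. So sub: (x^2) - 4 = -4.
Step 5. [(x^2) - 4 = -4] 4 comes off first (add 4). So sub: x^2 = 0.
Step 6. [x^2 = 0] LHS squared, RHS 0 ≥ 0: apply √ (±). So sqrt: x = 0.

Answer: x ∈ {0}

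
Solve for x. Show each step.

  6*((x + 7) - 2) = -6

Step 1. [6*((x + 7) - 2) = -6] 6 out front; divide by 6, so div: (x + 7) - 2 = -1.
Step 2. [(x + 7) - 2 = -1] add 2: x sits inside (… - 2). So sub: x + 7 = 1.
Step 3. [x + 7 = 1] 7 comes off first (subtract 7), so sub: x = -6.

Answer: x ∈ {-6}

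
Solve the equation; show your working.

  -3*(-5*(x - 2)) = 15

Step 1. [-3*(-5*(x - 2)) = 15] -3·(inner) — divide through by -3, so div: -5*(x - 2) = -5.
Step 2. [-5*(x - 2) = -5] divide by the outer -5. So div: x - 2 = 1.
Step 3. [x - 2 = 1] the outer -2 inverts by adding 2, so sub: x = 3.

Answer: x ∈ {3}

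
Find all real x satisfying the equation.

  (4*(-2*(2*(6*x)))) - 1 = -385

Step 1. [(4*(-2*(2*(6*x)))) - 1 = -385] 1 comes off first (add 1) ⇒ sub: 4*(-2*(2*(6*x))) = -384.
Step 2. [4*(-2*(2*(6*x))) = -384] 4·(inner) — divide through by 4 ⇒ div: -2*(2*(6*x)) = -96.
Step 3. [-2*(2*(6*x)) = -96] LHS = -2·(…); ÷-2 both sides ⇒ div: 2*(6*x) = 48.
Step 4. [2*(6*x) = 48] leading coefficient 2: divide by 2, so div: 6*x = 24.
Step 5. [6*x = 24] 6 out front; divide by 6, so div: x = 4.

Answer: x ∈ {4}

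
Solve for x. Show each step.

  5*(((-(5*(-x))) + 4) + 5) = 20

Step 1. [5*(((-(5*(-x))) + 4) + 5) = 20] leading coefficient 5: divide by 5 ⇒ div: ((-(5*(-x))) + 4) + 5 = 4.
Step 2. [((-(5*(-x))) + 4) + 5 = 4] 5 comes off first (subtract 5). So sub: (-(5*(-x))) + 4 = -1.
Step 3. [(-(5*(-x))) + 4 = -1] the outer +4 inverts by subtracting 4, so sub: -(5*(-x)) = -5.
Step 4. [-(5*(-x)) = -5] leading − — multiply by −1. So neg: 5*(-x) = 5.
Step 5. [5*(-x) = 5] LHS = 5·(…); ÷5 both sides ⇒ div: -x = 1.
Step 6. [-x = 1] flip signs both sides. So neg: x = -1.

Answer: x ∈ {-1}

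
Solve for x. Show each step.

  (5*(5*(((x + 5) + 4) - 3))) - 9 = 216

Step 1. [(5*(5*(((x + 5) + 4) - 3))) - 9 = 216] 9 comes off first (add 9), so sub: 5*(5*(((x + 5) + 4) - 3)) = 225.
Step 2. [5*(5*(((x + 5) + 4) - 3)) = 225] divide by the outer 5. So div: 5*(((x + 5) + 4) - 3) = 45.
Step 3. [5*(((x + 5) + 4) - 3) = 45] LHS = 5·(…); ÷5 both sides ⇒ div: ((x + 5) + 4) - 3 = 9.
Step 4. [((x + 5) + 4) - 3 = 9] peel the -3: add 3 from each side, so sub: (x + 5) + 4 = 12.
Step 5. [(x + 5) + 4 = 12] the outer +4 inverts by subtracting 4, so sub: x + 5 = 8.
Step 6. [x + 5 = 8] 5 comes off first (subtract 5), so sub: x = 3.

Answer: x ∈ {3}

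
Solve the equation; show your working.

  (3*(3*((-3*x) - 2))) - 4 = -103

Step 1. [(3*(3*((-3*x) - 2))) - 4 = -103] 4 comes off first (add 4) ⇒ sub: 3*(3*((-3*x) - 2)) = -99.
Step 2. [3*(3*((-3*x) - 2)) = -99] 3 out front; divide by 3 ⇒ div: 3*((-3*x) - 2) = -33.
Step 3. [3*((-3*x) - 2) = -33] leading coefficient 3: divide by 3 ⇒ div: (-3*x) - 2 = -11.
Step 4. [(-3*x) - 2 = -11] add 2: x sits inside (… - 2). So sub: -3*x = -9.
Step 5. [-3*x = -9] divide by the outer -3 ⇒ div: x = 3.

Answer: x ∈ {3}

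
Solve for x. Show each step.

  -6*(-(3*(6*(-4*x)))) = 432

Step 1. [-6*(-(3*(6*(-4*x)))) = 432] divide by the outer -6. So div: -(3*(6*(-4*x))) = -72.
Step 2. [-(3*(6*(-4*x))) = -72] LHS negated; negate both sides ⇒ neg: 3*(6*(-4*x)) = 72.
Step 3. [3*(6*(-4*x)) = 72] 3 out front; divide by 3 ⇒ div: 6*(-4*x) = 24.
Step 4. [6*(-4*x) = 24] divide by the outer 6 ⇒ div: -4*x = 4.
Step 5. [-4*x = 4] divide by the outer -4 ⇒ div: x = -1.

Answer: x ∈ {-1}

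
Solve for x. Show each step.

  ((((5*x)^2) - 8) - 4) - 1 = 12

Step 1. [((((5*x)^2) - 8) - 4) - 1 = 12] the outer -1 inverts by adding 1 ⇒ sub: (((5*x)^2) - 8) - 4 = 13.
Step 2. [(((5*x)^2) - 8) - 4 = 13] add 4: x sits inside (… - 4) ⇒ sub: ((5*x)^2) - 8 = 17.
Step 3. [((5*x)^2) - 8 = 17] the outer -8 inverts by adding 8, so sub: (5*x)^2 = 25.
Step 4. [(5*x)^2 = 25] √ both sides: 25 ≥ 0 gives two branches, so sqrt: 5*x = 5 or -5.
Step 5. [5*x = 5 or -5] divide by the outer 5, so div: x = 1 or -1.

Answer: x ∈ {-1, 1}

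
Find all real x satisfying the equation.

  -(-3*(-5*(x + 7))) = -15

Step 1. [-(-3*(-5*(x + 7))) = -15] flip signs both sides. So neg: -3*(-5*(x + 7)) = 15.
Step 2. [-3*(-5*(x + 7)) = 15] leading coefficient -3: divide by -3, so div: -5*(x + 7) = -5.
Step 3. [-5*(x + 7) = -5] divide by the outer -5 ⇒ div: x + 7 = 1.
Step 4. [x + 7 = 1] 7 comes off first (subtract 7) ⇒ sub: x = -6.

Answer: x ∈ {-6}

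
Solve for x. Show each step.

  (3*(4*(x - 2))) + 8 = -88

Step 1. [(3*(4*(x - 2))) + 8 = -88] the outer +8 inverts by subtracting 8, so sub: 3*(4*(x - 2)) = -96.
Step 2. [3*(4*(x - 2)) = -96] 3 out front; divide by 3. So div: 4*(x - 2) = -32.
Step 3. [4*(x - 2) = -32] 4 out front; divide by 4, so div: x - 2 = -8.
Step 4. [x - 2 = -8] the outer -2 inverts by adding 2 ⇒ sub: x = -6.

Answer: x ∈ {-6}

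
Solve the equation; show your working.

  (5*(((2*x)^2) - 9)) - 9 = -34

Step 1. [(5*(((2*x)^2) - 9)) - 9 = -34] 9 comes off first (add 9) ⇒ sub: 5*(((2*x)^2) - 9) = -25.
Step 2. [5*(((2*x)^2) - 9) = -25] leading coefficient 5: divide by 5 ⇒ div: ((2*x)^2) - 9 = -5.
Step 3. [((2*x)^2) - 9 = -5] -9 is outermost — add 9 both sides ⇒ sub: (2*x)^2 = 4.
Step 4. [(2*x)^2 = 4] 4 ≥ 0, LHS is (·)² — take ±√. So sqrt: 2*x = 2 or -2.
Step 5. [2*x = 2 or -2] 2 out front; divide by 2 ⇒ div: x = 1 or -1.

Answer: x ∈ {-1, 1}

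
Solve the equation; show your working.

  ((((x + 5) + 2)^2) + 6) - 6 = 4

Step 1. [((((x + 5) + 2)^2) + 6) - 6 = 4] -6 is outermost — add 6 both sides, so sub: (((x + 5) + 2)^2) + 6 = 10.
Step 2. [(((x + 5) + 2)^2) + 6 = 10] +6 is outermost — subtract 6 both sides, so sub: ((x + 5) + 2)^2 = 4.
Step 3. [((x + 5) + 2)^2 = 4] √ both sides: 4 ≥ 0 gives two branches. So sqrt: (x + 5) + 2 = 2 or -2.
Step 4. [(x + 5) + 2 = 2 or -2] +2 is outermost — subtract 2 both sides. So sub: x + 5 = 0 or -4.
Step 5. [x + 5 = 0 or -4] peel the +5: subtract 5 from each side ⇒ sub: x = -5 or -9.

Answer: x ∈ {-9, -5}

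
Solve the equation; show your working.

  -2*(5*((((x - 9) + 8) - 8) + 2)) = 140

Step 1. [-2*(5*((((x - 9) + 8) - 8) + 2)) = 140] leading coefficient -2: divide by -2. So div: 5*((((x - 9) + 8) - 8) + 2) = -70.
Step 2. [5*((((x - 9) + 8) - 8) + 2) = -70] leading coefficient 5: divide by 5, so div: (((x - 9) + 8) - 8) + 2 = -14.
Step 3. [(((x - 9) + 8) - 8) + 2 = -14] peel the +2: subtract 2 from each side, so sub: ((x - 9) + 8) - 8 = -16.
Step 4. [((x - 9) + 8) - 8 = -16] 8 comes off first (add 8). So sub: (x - 9) + 8 = -8.
Step 5. [(x - 9) + 8 = -8] peel the +8: subtract 8 from each side ⇒ sub: x - 9 = -16.
Step 6. [x - 9 = -16] 9 comes off first (add 9), so sub: x = -7.

Answer: x ∈ {-7}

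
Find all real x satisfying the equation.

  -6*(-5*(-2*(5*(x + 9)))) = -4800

Step 1. [-6*(-5*(-2*(5*(x + 9)))) = -4800] LHS = -6·(…); ÷-6 both sides. So div: -5*(-2*(5*(x + 9))) = 800.
Step 2. [-5*(-2*(5*(x + 9))) = 800] -5·(inner) — divide through by -5 ⇒ div: -2*(5*(x + 9)) = -160.
Step 3. [-2*(5*(x + 9)) = -160] leading coefficient -2: divide by -2. So div: 5*(x + 9) = 80.
Step 4. [5*(x + 9) = 80] 5 out front; divide by 5. So div: x + 9 = 16.
Step 5. [x + 9 = 16] peel the +9: subtract 9 from each side, so sub: x = 7.

Answer: x ∈ {7}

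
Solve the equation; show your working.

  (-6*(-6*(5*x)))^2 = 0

Step 1. [(-6*(-6*(5*x)))^2 = 0] √ both sides: 0 ≥ 0 gives two branches ⇒ sqrt: -6*(-6*(5*x)) = 0.
Step 2. [-6*(-6*(5*x)) = 0] leading coefficient -6: divide by -6 ⇒ div: -6*(5*x) = 0.
Step 3. [-6*(5*x) = 0] -6·(inner) — divide through by -6, so div: 5*x = 0.
Step 4. [5*x = 0] 5·(inner) — divide through by 5. So div: x = 0.

Answer: x ∈ {0}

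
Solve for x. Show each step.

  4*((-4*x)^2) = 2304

Step 1. [4*((-4*x)^2) = 2304] leading coefficient 4: divide by 4. So div: (-4*x)^2 = 576.
Step 2. [(-4*x)^2 = 576] LHS squared, RHS 576 ≥ 0: apply √ (±), so sqrt: -4*x = 24 or -24.
Step 3. [-4*x = 24 or -24] divide by the outer -4. So div: x = -6 or 6.

Answer: x ∈ {-6, 6}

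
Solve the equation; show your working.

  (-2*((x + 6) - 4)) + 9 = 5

Step 1. [(-2*((x + 6) - 4)) + 9 = 5] peel the +9: subtract 9 from each side ⇒ sub: -2*((x + 6) - 4) = -4.
Step 2. [-2*((x + 6) - 4) = -4] divide by the outer -2, so div: (x + 6) - 4 = 2.
Step 3. [(x + 6) - 4 = 2] -4 is outermost — add 4 both sides ⇒ sub: x + 6 = 6.
Step 4. [x + 6 = 6] subtract 6: x sits inside (… + 6) ⇒ sub: x = 0.

Answer: x ∈ {0}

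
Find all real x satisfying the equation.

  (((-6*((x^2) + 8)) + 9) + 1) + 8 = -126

Step 1. [(((-6*((x^2) + 8)) + 9) + 1) + 8 = -126] 8 comes off first (subtract 8) ⇒ sub: ((-6*((x^2) + 8)) + 9) + 1 = -134.
Step 2. [((-6*((x^2) + 8)) + 9) + 1 = -134] peel the +1: subtract 1 from each side. So sub: (-6*((x^2) + 8)) + 9 = -135.
Step 3. [(-6*((x^2) + 8)) + 9 = -135] the outer +9 inverts by subtracting 9. So sub: -6*((x^2) + 8) = -144.
Step 4. [-6*((x^2) + 8) = -144] -6·(inner) — divide through by -6. So div: (x^2) + 8 = 24.
Step 5. [(x^2) + 8 = 24] +8 is outermost — subtract 8 both sides. So sub: x^2 = 16.
Step 6. [x^2 = 16] √ both sides: 16 ≥ 0 gives two branches, so sqrt: x = 4 or -4.

Answer: x ∈ {-4, 4}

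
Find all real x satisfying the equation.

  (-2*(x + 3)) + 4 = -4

Step 1. [(-2*(x + 3)) + 4 = -4] -2 divides every term; factor it out ⇒ factor: (x + 3) - 2 = 2.
Step 2. [(x + 3) - 2 = 2] -2 is outermost — add 2 both sides ⇒ sub: x + 3 = 4.
Step 3. [x + 3 = 4] 3 comes off first (subtract 3), so sub: x = 1.

Answer: x ∈ {1}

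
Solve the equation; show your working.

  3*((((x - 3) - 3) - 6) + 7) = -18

Step 1. [3*((((x - 3) - 3) - 6) + 7) = -18] 3 out front; divide by 3, so div: (((x - 3) - 3) - 6) + 7 = -6.
Step 2. [(((x - 3) - 3) - 6) + 7 = -6] the outer +7 inverts by subtracting 7, so sub: ((x - 3) - 3) - 6 = -13.
Step 3. [((x - 3) - 3) - 6 = -13] 6 comes off first (add 6), so sub: (x - 3) - 3 = -7.
Step 4. [(x - 3) - 3 = -7] the outer -3 inverts by adding 3, so sub: x - 3 = -4.
Step 5. [x - 3 = -4] peel the -3: add 3 from each side. So sub: x = -1.

Answer: x ∈ {-1}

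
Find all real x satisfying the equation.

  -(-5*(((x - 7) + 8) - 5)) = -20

Step 1. [-(-5*(((x - 7) + 8) - 5)) = -20] LHS negated; negate both sides. So neg: -5*(((x - 7) + 8) - 5) = 20.
Step 2. [-5*(((x - 7) + 8) - 5) = 20] -5 out front; divide by -5 ⇒ div: ((x - 7) + 8) - 5 = -4.
Step 3. [((x - 7) + 8) - 5 = -4] add 5: x sits inside (… - 5). So sub: (x - 7) + 8 = 1.
Step 4. [(x - 7) + 8 = 1] +8 is outermost — subtract 8 both sides ⇒ sub: x - 7 = -7.
Step 5. [x - 7 = -7] add 7: x sits inside (… - 7). So sub: x = 0.

Answer: x ∈ {0}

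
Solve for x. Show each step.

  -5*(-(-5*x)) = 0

Step 1. [-5*(-(-5*x)) = 0] divide by the outer -5, so div: -(-5*x) = 0.
Step 2. [-(-5*x) = 0] LHS negated; negate both sides. So neg: -5*x = 0.
Step 3. [-5*x = 0] leading coefficient -5: divide by -5. So div: x = 0.

Answer: x ∈ {0}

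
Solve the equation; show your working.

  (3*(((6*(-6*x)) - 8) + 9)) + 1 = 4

Step 1. [(3*(((6*(-6*x)) - 8) + 9)) + 1 = 4] subtract 1: x sits inside (… + 1) ⇒ sub: 3*(((6*(-6*x)) - 8) + 9) = 3.
Step 2. [3*(((6*(-6*x)) - 8) + 9) = 3] leading coefficient 3: divide by 3 ⇒ div: ((6*(-6*x)) - 8) + 9 = 1.
Step 3. [((6*(-6*x)) - 8) + 9 = 1] the outer +9 inverts by subtracting 9, so sub: (6*(-6*x)) - 8 = -8.
Step 4. [(6*(-6*x)) - 8 = -8] the outer -8 inverts by adding 8, so sub: 6*(-6*x) = 0.
Step 5. [6*(-6*x) = 0] 6 out front; divide by 6. So div: -6*x = 0.
Step 6. [-6*x = 0] divide by the outer -6. So div: x = 0.

Answer: x ∈ {0}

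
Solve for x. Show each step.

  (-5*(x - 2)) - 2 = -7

Step 1. [(-5*(x - 2)) - 2 = -7] peel the -2: add 2 from each side. So sub: -5*(x - 2) = -5.
Step 2. [-5*(x - 2) = -5] divide by the outer -5, so div: x - 2 = 1.
Step 3. [x - 2 = 1] the outer -2 inverts by adding 2, so sub: x = 3.

Answer: x ∈ {3}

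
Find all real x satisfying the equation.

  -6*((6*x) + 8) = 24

Step 1. [-6*((6*x) + 8) = 24] divide by the outer -6, so div: (6*x) + 8 = -4.
Step 2. [(6*x) + 8 = -4] subtract 8: x sits inside (… + 8) ⇒ sub: 6*x = -12.
Step 3. [6*x = -12] 6·(inner) — divide through by 6 ⇒ div: x = -2.

Answer: x ∈ {-2}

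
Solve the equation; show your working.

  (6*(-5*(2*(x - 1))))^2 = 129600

Step 1. [(6*(-5*(2*(x - 1))))^2 = 129600] √ both sides: 129600 ≥ 0 gives two branches ⇒ sqrt: 6*(-5*(2*(x - 1))) = 360 or -360.
Step 2. [6*(-5*(2*(x - 1))) = 360 or -360] 6·(inner) — divide through by 6. So div: -5*(2*(x - 1)) = 60 or -60.
Step 3. [-5*(2*(x - 1)) = 60 or -60] divide by the outer -5. So div: 2*(x - 1) = -12 or 12.
Step 4. [2*(x - 1) = -12 or 12] LHS = 2·(…); ÷2 both sides, so div: x - 1 = -6 or 6.
Step 5. [x - 1 = -6 or 6] peel the -1: add 1 from each side ⇒ sub: x = -5 or 7.

Answer: x ∈ {-5, 7}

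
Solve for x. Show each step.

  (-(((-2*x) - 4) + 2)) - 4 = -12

Step 1. [(-(((-2*x) - 4) + 2)) - 4 = -12] -4 is outermost — add 4 both sides. So sub: -(((-2*x) - 4) + 2) = -8.
Step 2. [-(((-2*x) - 4) + 2) = -8] leading − — multiply by −1 ⇒ neg: ((-2*x) - 4) + 2 = 8.
Step 3. [((-2*x) - 4) + 2 = 8] subtract 2: x sits inside (… + 2), so sub: (-2*x) - 4 = 6.
Step 4. [(-2*x) - 4 = 6] add 4: x sits inside (… - 4) ⇒ sub: -2*x = 10.
Step 5. [-2*x = 10] LHS = -2·(…); ÷-2 both sides ⇒ div: x = -5.

Answer: x ∈ {-5}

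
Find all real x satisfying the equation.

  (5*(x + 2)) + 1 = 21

Step 1. [(5*(x + 2)) + 1 = 21] +1 is outermost — subtract 1 both sides, so sub: 5*(x + 2) = 20.
Step 2. [5*(x + 2) = 20] divide by the outer 5, so div: x + 2 = 4.
Step 3. [x + 2 = 4] +2 is outermost — subtract 2 both sides ⇒ sub: x = 2.

Answer: x ∈ {2}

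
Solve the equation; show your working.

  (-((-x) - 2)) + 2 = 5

Step 1. [(-((-x) - 2)) + 2 = 5] +2 is outermost — subtract 2 both sides, so sub: -((-x) - 2) = 3.
Step 2. [-((-x) - 2) = 3] leading − — multiply by −1 ⇒ neg: (-x) - 2 = -3.
Step 3. [(-x) - 2 = -3] the outer -2 inverts by adding 2. So sub: -x = -1.
Step 4. [-x = -1] flip signs both sides, so neg: x = 1.

Answer: x ∈ {1}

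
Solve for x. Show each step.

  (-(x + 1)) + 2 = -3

Step 1. [(-(x + 1)) + 2 = -3] the outer +2 inverts by subtracting 2, so sub: -(x + 1) = -5.
Step 2. [-(x + 1) = -5] LHS negated; negate both sides ⇒ neg: x + 1 = 5.
Step 3. [x + 1 = 5] +1 is outermost — subtract 1 both sides. So sub: x = 4.

Answer: x ∈ {4}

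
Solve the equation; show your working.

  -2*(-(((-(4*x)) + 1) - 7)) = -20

Step 1. [-2*(-(((-(4*x)) + 1) - 7)) = -20] divide by the outer -2 ⇒ div: -(((-(4*x)) + 1) - 7) = 10.
Step 2. [-(((-(4*x)) + 1) - 7) = 10] LHS negated; negate both sides ⇒ neg: ((-(4*x)) + 1) - 7 = -10.
Step 3. [((-(4*x)) + 1) - 7 = -10] -7 is outermost — add 7 both sides. So sub: (-(4*x)) + 1 = -3.
Step 4. [(-(4*x)) + 1 = -3] 1 comes off first (subtract 1) ⇒ sub: -(4*x) = -4.
Step 5. [-(4*x) = -4] leading − — multiply by −1 ⇒ neg: 4*x = 4.
Step 6. [4*x = 4] divide by the outer 4. So div: x = 1.

Answer: x ∈ {1}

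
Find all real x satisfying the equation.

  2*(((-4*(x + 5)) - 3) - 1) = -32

Step 1. [2*(((-4*(x + 5)) - 3) - 1) = -32] LHS = 2·(…); ÷2 both sides. So div: ((-4*(x + 5)) - 3) - 1 = -16.
Step 2. [((-4*(x + 5)) - 3) - 1 = -16] add 1: x sits inside (… - 1), so sub: (-4*(x + 5)) - 3 = -15.
Step 3. [(-4*(x + 5)) - 3 = -15] peel the -3: add 3 from each side ⇒ sub: -4*(x + 5) = -12.
Step 4. [-4*(x + 5) = -12] LHS = -4·(…); ÷-4 both sides, so div: x + 5 = 3.
Step 5. [x + 5 = 3] subtract 5: x sits inside (… + 5), so sub: x = -2.

Answer: x ∈ {-2}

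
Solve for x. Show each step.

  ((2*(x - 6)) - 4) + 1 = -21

Step 1. [((2*(x - 6)) - 4) + 1 = -21] +1 is outermost — subtract 1 both sides. So sub: (2*(x - 6)) - 4 = -22.
Step 2. [(2*(x - 6)) - 4 = -22] add 4: x sits inside (… - 4). So sub: 2*(x - 6) = -18.
Step 3. [2*(x - 6) = -18] LHS = 2·(…); ÷2 both sides. So div: x - 6 = -9.
Step 4. [x - 6 = -9] the outer -6 inverts by adding 6. So sub: x = -3.

Answer: x ∈ {-3}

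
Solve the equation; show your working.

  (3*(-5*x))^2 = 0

Step 1. [(3*(-5*x))^2 = 0] √ both sides: 0 ≥ 0 gives two branches, so sqrt: 3*(-5*x) = 0.
Step 2. [3*(-5*x) = 0] divide by the outer 3, so div: -5*x = 0.
Step 3. [-5*x = 0] leading coefficient -5: divide by -5. So div: x = 0.

Answer: x ∈ {0}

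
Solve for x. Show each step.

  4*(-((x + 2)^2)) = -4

Step 1. [4*(-((x + 2)^2)) = -4] leading coefficient 4: divide by 4 ⇒ div: -((x + 2)^2) = -1.
Step 2. [-((x + 2)^2) = -1] leading − — multiply by −1. So neg: (x + 2)^2 = 1.
Step 3. [(x + 2)^2 = 1] LHS squared, RHS 1 ≥ 0: apply √ (±), so sqrt: x + 2 = 1 or -1.
Step 4. [x + 2 = 1 or -1] subtract 2: x sits inside (… + 2), so sub: x = -1 or -3.

Answer: x ∈ {-3, -1}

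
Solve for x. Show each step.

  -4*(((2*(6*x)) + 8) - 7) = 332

Step 1. [-4*(((2*(6*x)) + 8) - 7) = 332] -4·(inner) — divide through by -4 ⇒ div: ((2*(6*x)) + 8) - 7 = -83.
Step 2. [((2*(6*x)) + 8) - 7 = -83] -7 is outermost — add 7 both sides, so sub: (2*(6*x)) + 8 = -76.
Step 3. [(2*(6*x)) + 8 = -76] common factor 2 (LHS and -76) — divide through ⇒ factor: (6*x) + 4 = -38.
Step 4. [(6*x) + 4 = -38] subtract 4: x sits inside (… + 4), so sub: 6*x = -42.
Step 5. [6*x = -42] leading coefficient 6: divide by 6, so div: x = -7.

Answer: x ∈ {-7}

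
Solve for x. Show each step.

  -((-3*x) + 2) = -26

Step 1. [-((-3*x) + 2) = -26] flip signs both sides. So neg: (-3*x) + 2 = 26.
Step 2. [(-3*x) + 2 = 26] peel the +2: subtract 2 from each side ⇒ sub: -3*x = 24.
Step 3. [-3*x = 24] divide by the outer -3. So div: x = -8.

Answer: x ∈ {-8}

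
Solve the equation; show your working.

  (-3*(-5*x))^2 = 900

Step 1. [(-3*(-5*x))^2 = 900] LHS squared, RHS 900 ≥ 0: apply √ (±) ⇒ sqrt: -3*(-5*x) = 30 or -30.
Step 2. [-3*(-5*x) = 30 or -30] LHS = -3·(…); ÷-3 both sides, so div: -5*x = -10 or 10.
Step 3. [-5*x = -10 or 10] LHS = -5·(…); ÷-5 both sides ⇒ div: x = 2 or -2.

Answer: x ∈ {-2, 2}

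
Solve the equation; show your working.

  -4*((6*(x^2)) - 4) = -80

Step 1. [-4*((6*(x^2)) - 4) = -80] divide by the outer -4 ⇒ div: (6*(x^2)) - 4 = 20.
Step 2. [(6*(x^2)) - 4 = 20] add 4: x sits inside (… - 4), so sub: 6*(x^2) = 24.
Step 3. [6*(x^2) = 24] divide by the outer 6, so div: x^2 = 4.
Step 4. [x^2 = 4] √ both sides: 4 ≥ 0 gives two branches, so sqrt: x = 2 or -2.

Answer: x ∈ {-2, 2}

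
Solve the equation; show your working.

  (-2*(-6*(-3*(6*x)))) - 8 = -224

Step 1. [(-2*(-6*(-3*(6*x)))) - 8 = -224] add 8: x sits inside (… - 8) ⇒ sub: -2*(-6*(-3*(6*x))) = -216.
Step 2. [-2*(-6*(-3*(6*x))) = -216] LHS = -2·(…); ÷-2 both sides, so div: -6*(-3*(6*x)) = 108.
Step 3. [-6*(-3*(6*x)) = 108] -6·(inner) — divide through by -6. So div: -3*(6*x) = -18.
Step 4. [-3*(6*x) = -18] LHS = -3·(…); ÷-3 both sides. So div: 6*x = 6.
Step 5. [6*x = 6] leading coefficient 6: divide by 6, so div: x = 1.

Answer: x ∈ {1}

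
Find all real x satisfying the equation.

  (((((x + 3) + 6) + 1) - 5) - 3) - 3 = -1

Step 1. [(((((x + 3) + 6) + 1) - 5) - 3) - 3 = -1] peel the -3: add 3 from each side. So sub: ((((x + 3) + 6) + 1) - 5) - 3 = 2.
Step 2. [((((x + 3) + 6) + 1) - 5) - 3 = 2] 3 comes off first (add 3), so sub: (((x + 3) + 6) + 1) - 5 = 5.
Step 3. [(((x + 3) + 6) + 1) - 5 = 5] -5 is outermost — add 5 both sides. So sub: ((x + 3) + 6) + 1 = 10.
Step 4. [((x + 3) + 6) + 1 = 10] 1 comes off first (subtract 1). So sub: (x + 3) + 6 = 9.
Step 5. [(x + 3) + 6 = 9] the outer +6 inverts by subtracting 6, so sub: x + 3 = 3.
Step 6. [x + 3 = 3] subtract 3: x sits inside (… + 3). So sub: x = 0.

Answer: x ∈ {0}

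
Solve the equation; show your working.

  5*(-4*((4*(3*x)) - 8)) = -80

Step 1. [5*(-4*((4*(3*x)) - 8)) = -80] divide by the outer 5 ⇒ div: -4*((4*(3*x)) - 8) = -16.
Step 2. [-4*((4*(3*x)) - 8) = -16] leading coefficient -4: divide by -4 ⇒ div: (4*(3*x)) - 8 = 4.
Step 3. [(4*(3*x)) - 8 = 4] add 8: x sits inside (… - 8) ⇒ sub: 4*(3*x) = 12.
Step 4. [4*(3*x) = 12] LHS = 4·(…); ÷4 both sides. So div: 3*x = 3.
Step 5. [3*x = 3] leading coefficient 3: divide by 3, so div: x = 1.

Answer: x ∈ {1}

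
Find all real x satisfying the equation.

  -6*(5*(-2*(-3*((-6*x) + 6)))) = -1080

Step 1. [-6*(5*(-2*(-3*((-6*x) + 6)))) = -1080] leading coefficient -6: divide by -6. So div: 5*(-2*(-3*((-6*x) + 6))) = 180.
Step 2. [5*(-2*(-3*((-6*x) + 6))) = 180] LHS = 5·(…); ÷5 both sides. So div: -2*(-3*((-6*x) + 6)) = 36.
Step 3. [-2*(-3*((-6*x) + 6)) = 36] -2·(inner) — divide through by -2 ⇒ div: -3*((-6*x) + 6) = -18.
Step 4. [-3*((-6*x) + 6) = -18] leading coefficient -3: divide by -3. So div: (-6*x) + 6 = 6.
Step 5. [(-6*x) + 6 = 6] subtract 6: x sits inside (… + 6). So sub: -6*x = 0.
Step 6. [-6*x = 0] divide by the outer -6. So div: x = 0.

Answer: x ∈ {0}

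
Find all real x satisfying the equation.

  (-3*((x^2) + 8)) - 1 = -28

Step 1. [(-3*((x^2) + 8)) - 1 = -28] the outer -1 inverts by adding 1 ⇒ sub: -3*((x^2) + 8) = -27.
Step 2. [-3*((x^2) + 8) = -27] leading coefficient -3: divide by -3. So div: (x^2) + 8 = 9.
Step 3. [(x^2) + 8 = 9] peel the +8: subtract 8 from each side. So sub: x^2 = 1.
Step 4. [x^2 = 1] √ both sides: 1 ≥ 0 gives two branches, so sqrt: x = 1 or -1.

Answer: x ∈ {-1, 1}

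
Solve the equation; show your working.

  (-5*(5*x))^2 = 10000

Step 1. [(-5*(5*x))^2 = 10000] LHS squared, RHS 10000 ≥ 0: apply √ (±) ⇒ sqrt: -5*(5*x) = 100 or -100.
Step 2. [-5*(5*x) = 100 or -100] -5·(inner) — divide through by -5 ⇒ div: 5*x = -20 or 20.
Step 3. [5*x = -20 or 20] LHS = 5·(…); ÷5 both sides ⇒ div: x = -4 or 4.

Answer: x ∈ {-4, 4}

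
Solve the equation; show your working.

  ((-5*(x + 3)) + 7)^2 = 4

Step 1. [((-5*(x + 3)) + 7)^2 = 4] √ both sides: 4 ≥ 0 gives two branches. So sqrt: (-5*(x + 3)) + 7 = 2 or -2.
Step 2. [(-5*(x + 3)) + 7 = 2 or -2] the outer +7 inverts by subtracting 7, so sub: -5*(x + 3) = -5 or -9.
Step 3. [-5*(x + 3) = -5 or -9] divide by the outer -5, so div: x + 3 = 1 or 9/5.
Step 4. [x + 3 = 1 or 9/5] +3 is outermost — subtract 3 both sides, so sub: x = -2 or -6/5.

Answer: x ∈ {-2, -6/5}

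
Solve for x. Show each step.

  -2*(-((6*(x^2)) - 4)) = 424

Step 1. [-2*(-((6*(x^2)) - 4)) = 424] -2·(inner) — divide through by -2, so div: -((6*(x^2)) - 4) = -212.
Step 2. [-((6*(x^2)) - 4) = -212] flip signs both sides ⇒ neg: (6*(x^2)) - 4 = 212.
Step 3. [(6*(x^2)) - 4 = 212] peel the -4: add 4 from each side. So sub: 6*(x^2) = 216.
Step 4. [6*(x^2) = 216] leading coefficient 6: divide by 6, so div: x^2 = 36.
Step 5. [x^2 = 36] 36 ≥ 0, LHS is (·)² — take ±√. So sqrt: x = 6 or -6.

Answer: x ∈ {-6, 6}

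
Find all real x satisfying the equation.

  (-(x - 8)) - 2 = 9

Step 1. [(-(x - 8)) - 2 = 9] the outer -2 inverts by adding 2 ⇒ sub: -(x - 8) = 11.
Step 2. [-(x - 8) = 11] LHS negated; negate both sides. So neg: x - 8 = -11.
Step 3. [x - 8 = -11] the outer -8 inverts by adding 8 ⇒ sub: x = -3.

Answer: x ∈ {-3}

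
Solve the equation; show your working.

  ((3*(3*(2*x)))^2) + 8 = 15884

Step 1. [((3*(3*(2*x)))^2) + 8 = 15884] subtract 8: x sits inside (… + 8). So sub: (3*(3*(2*x)))^2 = 15876.
Step 2. [(3*(3*(2*x)))^2 = 15876] 15876 ≥ 0, LHS is (·)² — take ±√ ⇒ sqrt: 3*(3*(2*x)) = 126 or -126.
Step 3. [3*(3*(2*x)) = 126 or -126] leading coefficient 3: divide by 3 ⇒ div: 3*(2*x) = 42 or -42.
Step 4. [3*(2*x) = 42 or -42] leading coefficient 3: divide by 3, so div: 2*x = 14 or -14.
Step 5. [2*x = 14 or -14] LHS = 2·(…); ÷2 both sides ⇒ div: x = 7 or -7.

Answer: x ∈ {-7, 7}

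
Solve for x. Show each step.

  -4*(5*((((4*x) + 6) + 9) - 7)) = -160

Step 1. [-4*(5*((((4*x) + 6) + 9) - 7)) = -160] LHS = -4·(…); ÷-4 both sides. So div: 5*((((4*x) + 6) + 9) - 7) = 40.
Step 2. [5*((((4*x) + 6) + 9) - 7) = 40] 5·(inner) — divide through by 5, so div: (((4*x) + 6) + 9) - 7 = 8.
Step 3. [(((4*x) + 6) + 9) - 7 = 8] peel the -7: add 7 from each side ⇒ sub: ((4*x) + 6) + 9 = 15.
Step 4. [((4*x) + 6) + 9 = 15] the outer +9 inverts by subtracting 9 ⇒ sub: (4*x) + 6 = 6.
Step 5. [(4*x) + 6 = 6] 6 comes off first (subtract 6). So sub: 4*x = 0.
Step 6. [4*x = 0] 4 out front; divide by 4. So div: x = 0.

Answer: x ∈ {0}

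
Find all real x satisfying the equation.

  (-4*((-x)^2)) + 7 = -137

Step 1. [(-4*((-x)^2)) + 7 = -137] +7 is outermost — subtract 7 both sides, so sub: -4*((-x)^2) = -144.
Step 2. [-4*((-x)^2) = -144] -4 out front; divide by -4 ⇒ div: (-x)^2 = 36.
Step 3. [(-x)^2 = 36] LHS squared, RHS 36 ≥ 0: apply √ (±) ⇒ sqrt: -x = 6 or -6.
Step 4. [-x = 6 or -6] LHS negated; negate both sides. So neg: x = -6 or 6.

Answer: x ∈ {-6, 6}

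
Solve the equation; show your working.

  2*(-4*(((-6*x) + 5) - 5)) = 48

Step 1. [2*(-4*(((-6*x) + 5) - 5)) = 48] LHS = 2·(…); ÷2 both sides ⇒ div: -4*(((-6*x) + 5) - 5) = 24.
Step 2. [-4*(((-6*x) + 5) - 5) = 24] LHS = -4·(…); ÷-4 both sides. So div: ((-6*x) + 5) - 5 = -6.
Step 3. [((-6*x) + 5) - 5 = -6] the outer -5 inverts by adding 5. So sub: (-6*x) + 5 = -1.
Step 4. [(-6*x) + 5 = -1] the outer +5 inverts by subtracting 5 ⇒ sub: -6*x = -6.
Step 5. [-6*x = -6] leading coefficient -6: divide by -6, so div: x = 1.

Answer: x ∈ {1}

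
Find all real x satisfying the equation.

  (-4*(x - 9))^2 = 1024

Step 1. [(-4*(x - 9))^2 = 1024] 1024 ≥ 0, LHS is (·)² — take ±√, so sqrt: -4*(x - 9) = 32 or -32.
Step 2. [-4*(x - 9) = 32 or -32] LHS = -4·(…); ÷-4 both sides. So div: x - 9 = -8 or 8.
Step 3. [x - 9 = -8 or 8] the outer -9 inverts by adding 9 ⇒ sub: x = 1 or 17.

Answer: x ∈ {1, 17}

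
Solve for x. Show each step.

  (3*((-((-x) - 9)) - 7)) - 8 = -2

Step 1. [(3*((-((-x) - 9)) - 7)) - 8 = -2] add 8: x sits inside (… - 8) ⇒ sub: 3*((-((-x) - 9)) - 7) = 6.
Step 2. [3*((-((-x) - 9)) - 7) = 6] 3 out front; divide by 3. So div: (-((-x) - 9)) - 7 = 2.
Step 3. [(-((-x) - 9)) - 7 = 2] 7 comes off first (add 7). So sub: -((-x) - 9) = 9.
Step 4. [-((-x) - 9) = 9] flip signs both sides, so neg: (-x) - 9 = -9.
Step 5. [(-x) - 9 = -9] add 9: x sits inside (… - 9), so sub: -x = 0.
Step 6. [-x = 0] leading − — multiply by −1, so neg: x = 0.

Answer: x ∈ {0}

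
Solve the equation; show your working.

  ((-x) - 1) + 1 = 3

Step 1. [((-x) - 1) + 1 = 3] peel the +1: subtract 1 from each side, so sub: (-x) - 1 = 2.
Step 2. [(-x) - 1 = 2] peel the -1: add 1 from each side. So sub: -x = 3.
Step 3. [-x = 3] flip signs both sides. So neg: x = -3.

Answer: x ∈ {-3}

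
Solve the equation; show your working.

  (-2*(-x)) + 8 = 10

Step 1. [(-2*(-x)) + 8 = 10] the outer +8 inverts by subtracting 8, so sub: -2*(-x) = 2.
Step 2. [-2*(-x) = 2] -2 out front; divide by -2. So div: -x = -1.
Step 3. [-x = -1] flip signs both sides ⇒ neg: x = 1.

Answer: x ∈ {1}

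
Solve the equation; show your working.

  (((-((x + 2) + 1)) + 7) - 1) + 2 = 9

Step 1. [(((-((x + 2) + 1)) + 7) - 1) + 2 = 9] +2 is outermost — subtract 2 both sides, so sub: ((-((x + 2) + 1)) + 7) - 1 = 7.
Step 2. [((-((x + 2) + 1)) + 7) - 1 = 7] add 1: x sits inside (… - 1) ⇒ sub: (-((x + 2) + 1)) + 7 = 8.
Step 3. [(-((x + 2) + 1)) + 7 = 8] subtract 7: x sits inside (… + 7). So sub: -((x + 2) + 1) = 1.
Step 4. [-((x + 2) + 1) = 1] LHS negated; negate both sides ⇒ neg: (x + 2) + 1 = -1.
Step 5. [(x + 2) + 1 = -1] subtract 1: x sits inside (… + 1). So sub: x + 2 = -2.
Step 6. [x + 2 = -2] 2 comes off first (subtract 2) ⇒ sub: x = -4.

Answer: x ∈ {-4}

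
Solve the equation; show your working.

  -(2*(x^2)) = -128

Step 1. [-(2*(x^2)) = -128] LHS negated; negate both sides ⇒ neg: 2*(x^2) = 128.
Step 2. [2*(x^2) = 128] leading coefficient 2: divide by 2. So div: x^2 = 64.
Step 3. [x^2 = 64] 64 ≥ 0, LHS is (·)² — take ±√. So sqrt: x = 8 or -8.

Answer: x ∈ {-8, 8}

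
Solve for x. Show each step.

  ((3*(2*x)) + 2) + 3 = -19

Step 1. [((3*(2*x)) + 2) + 3 = -19] +3 is outermost — subtract 3 both sides. So sub: (3*(2*x)) + 2 = -22.
Step 2. [(3*(2*x)) + 2 = -22] +2 is outermost — subtract 2 both sides, so sub: 3*(2*x) = -24.
Step 3. [3*(2*x) = -24] leading coefficient 3: divide by 3. So div: 2*x = -8.
Step 4. [2*x = -8] LHS = 2·(…); ÷2 both sides. So div: x = -4.

Answer: x ∈ {-4}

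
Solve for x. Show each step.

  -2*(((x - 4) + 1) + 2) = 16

Step 1. [-2*(((x - 4) + 1) + 2) = 16] LHS = -2·(…); ÷-2 both sides, so div: ((x - 4) + 1) + 2 = -8.
Step 2. [((x - 4) + 1) + 2 = -8] the outer +2 inverts by subtracting 2. So sub: (x - 4) + 1 = -10.
Step 3. [(x - 4) + 1 = -10] subtract 1: x sits inside (… + 1), so sub: x - 4 = -11.
Step 4. [x - 4 = -11] add 4: x sits inside (… - 4). So sub: x = -7.

Answer: x ∈ {-7}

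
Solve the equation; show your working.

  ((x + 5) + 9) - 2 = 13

Step 1. [((x + 5) + 9) - 2 = 13] peel the -2: add 2 from each side ⇒ sub: (x + 5) + 9 = 15.
Step 2. [(x + 5) + 9 = 15] subtract 9: x sits inside (… + 9). So sub: x + 5 = 6.
Step 3. [x + 5 = 6] the outer +5 inverts by subtracting 5 ⇒ sub: x = 1.

Answer: x ∈ {1}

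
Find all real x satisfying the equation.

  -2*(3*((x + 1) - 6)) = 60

Step 1. [-2*(3*((x + 1) - 6)) = 60] -2 out front; divide by -2, so div: 3*((x + 1) - 6) = -30.
Step 2. [3*((x + 1) - 6) = -30] 3·(inner) — divide through by 3 ⇒ div: (x + 1) - 6 = -10.
Step 3. [(x + 1) - 6 = -10] the outer -6 inverts by adding 6. So sub: x + 1 = -4.
Step 4. [x + 1 = -4] peel the +1: subtract 1 from each side ⇒ sub: x = -5.

Answer: x ∈ {-5}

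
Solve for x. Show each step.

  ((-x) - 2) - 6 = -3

Step 1. [((-x) - 2) - 6 = -3] 6 comes off first (add 6). So sub: (-x) - 2 = 3.
Step 2. [(-x) - 2 = 3] peel the -2: add 2 from each side ⇒ sub: -x = 5.
Step 3. [-x = 5] LHS negated; negate both sides. So neg: x = -5.

Answer: x ∈ {-5}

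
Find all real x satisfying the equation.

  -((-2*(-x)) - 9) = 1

Step 1. [-((-2*(-x)) - 9) = 1] flip signs both sides, so neg: (-2*(-x)) - 9 = -1.
Step 2. [(-2*(-x)) - 9 = -1] -9 is outermost — add 9 both sides. So sub: -2*(-x) = 8.
Step 3. [-2*(-x) = 8] -2 out front; divide by -2. So div: -x = -4.
Step 4. [-x = -4] flip signs both sides. So neg: x = 4.

Answer: x ∈ {4}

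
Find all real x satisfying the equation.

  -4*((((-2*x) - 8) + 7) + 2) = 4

Step 1. [-4*((((-2*x) - 8) + 7) + 2) = 4] -4 out front; divide by -4. So div: (((-2*x) - 8) + 7) + 2 = -1.
Step 2. [(((-2*x) - 8) + 7) + 2 = -1] 2 comes off first (subtract 2). So sub: ((-2*x) - 8) + 7 = -3.
Step 3. [((-2*x) - 8) + 7 = -3] subtract 7: x sits inside (… + 7), so sub: (-2*x) - 8 = -10.
Step 4. [(-2*x) - 8 = -10] common factor -2 (LHS and -10) — divide through. So factor: x + 4 = 5.
Step 5. [x + 4 = 5] the outer +4 inverts by subtracting 4. So sub: x = 1.

Answer: x ∈ {1}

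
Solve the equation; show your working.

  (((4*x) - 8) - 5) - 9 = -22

Step 1. [(((4*x) - 8) - 5) - 9 = -22] the outer -9 inverts by adding 9 ⇒ sub: ((4*x) - 8) - 5 = -13.
Step 2. [((4*x) - 8) - 5 = -13] -5 is outermost — add 5 both sides ⇒ sub: (4*x) - 8 = -8.
Step 3. [(4*x) - 8 = -8] the outer -8 inverts by adding 8. So sub: 4*x = 0.
Step 4. [4*x = 0] 4 out front; divide by 4. So div: x = 0.

Answer: x ∈ {0}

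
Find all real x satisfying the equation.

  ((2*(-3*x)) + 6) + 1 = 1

Step 1. [((2*(-3*x)) + 6) + 1 = 1] the outer +1 inverts by subtracting 1. So sub: (2*(-3*x)) + 6 = 0.
Step 2. [(2*(-3*x)) + 6 = 0] 2 divides every term; factor it out, so factor: (-3*x) + 3 = 0.
Step 3. [(-3*x) + 3 = 0] -3 divides every term; factor it out, so factor: x - 1 = 0.
Step 4. [x - 1 = 0] the outer -1 inverts by adding 1. So sub: x = 1.

Answer: x ∈ {1}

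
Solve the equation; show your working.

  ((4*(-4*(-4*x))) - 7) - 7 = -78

Step 1. [((4*(-4*(-4*x))) - 7) - 7 = -78] the outer -7 inverts by adding 7 ⇒ sub: (4*(-4*(-4*x))) - 7 = -71.
Step 2. [(4*(-4*(-4*x))) - 7 = -71] peel the -7: add 7 from each side. So sub: 4*(-4*(-4*x)) = -64.
Step 3. [4*(-4*(-4*x)) = -64] 4 out front; divide by 4 ⇒ div: -4*(-4*x) = -16.
Step 4. [-4*(-4*x) = -16] leading coefficient -4: divide by -4 ⇒ div: -4*x = 4.
Step 5. [-4*x = 4] divide by the outer -4 ⇒ div: x = -1.

Answer: x ∈ {-1}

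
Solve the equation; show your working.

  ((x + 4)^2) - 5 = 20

Step 1. [((x + 4)^2) - 5 = 20] the outer -5 inverts by adding 5. So sub: (x + 4)^2 = 25.
Step 2. [(x + 4)^2 = 25] √ both sides: 25 ≥ 0 gives two branches, so sqrt: x + 4 = 5 or -5.
Step 3. [x + 4 = 5 or -5] the outer +4 inverts by subtracting 4. So sub: x = 1 or -9.

Answer: x ∈ {-9, 1}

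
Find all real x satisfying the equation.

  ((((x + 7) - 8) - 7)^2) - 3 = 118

Step 1. [((((x + 7) - 8) - 7)^2) - 3 = 118] 3 comes off first (add 3). So sub: (((x + 7) - 8) - 7)^2 = 121.
Step 2. [(((x + 7) - 8) - 7)^2 = 121] LHS squared, RHS 121 ≥ 0: apply √ (±), so sqrt: ((x + 7) - 8) - 7 = 11 or -11.
Step 3. [((x + 7) - 8) - 7 = 11 or -11] 7 comes off first (add 7). So sub: (x + 7) - 8 = 18 or -4.
Step 4. [(x + 7) - 8 = 18 or -4] -8 is outermost — add 8 both sides ⇒ sub: x + 7 = 26 or 4.
Step 5. [x + 7 = 26 or 4] the outer +7 inverts by subtracting 7 ⇒ sub: x = 19 or -3.

Answer: x ∈ {-3, 19}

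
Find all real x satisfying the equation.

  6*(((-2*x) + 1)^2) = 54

Step 1. [6*(((-2*x) + 1)^2) = 54] divide by the outer 6. So div: ((-2*x) + 1)^2 = 9.
Step 2. [((-2*x) + 1)^2 = 9] √ both sides: 9 ≥ 0 gives two branches ⇒ sqrt: (-2*x) + 1 = 3 or -3.
Step 3. [(-2*x) + 1 = 3 or -3] subtract 1: x sits inside (… + 1). So sub: -2*x = 2 or -4.
Step 4. [-2*x = 2 or -4] -2 out front; divide by -2 ⇒ div: x = -1 or 2.

Answer: x ∈ {-1, 2}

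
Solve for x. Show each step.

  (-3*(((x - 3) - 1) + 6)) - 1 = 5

Step 1. [(-3*(((x - 3) - 1) + 6)) - 1 = 5] peel the -1: add 1 from each side ⇒ sub: -3*(((x - 3) - 1) + 6) = 6.
Step 2. [-3*(((x - 3) - 1) + 6) = 6] -3·(inner) — divide through by -3. So div: ((x - 3) - 1) + 6 = -2.
Step 3. [((x - 3) - 1) + 6 = -2] 6 comes off first (subtract 6). So sub: (x - 3) - 1 = -8.
Step 4. [(x - 3) - 1 = -8] 1 comes off first (add 1). So sub: x - 3 = -7.
Step 5. [x - 3 = -7] add 3: x sits inside (… - 3) ⇒ sub: x = -4.

Answer: x ∈ {-4}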